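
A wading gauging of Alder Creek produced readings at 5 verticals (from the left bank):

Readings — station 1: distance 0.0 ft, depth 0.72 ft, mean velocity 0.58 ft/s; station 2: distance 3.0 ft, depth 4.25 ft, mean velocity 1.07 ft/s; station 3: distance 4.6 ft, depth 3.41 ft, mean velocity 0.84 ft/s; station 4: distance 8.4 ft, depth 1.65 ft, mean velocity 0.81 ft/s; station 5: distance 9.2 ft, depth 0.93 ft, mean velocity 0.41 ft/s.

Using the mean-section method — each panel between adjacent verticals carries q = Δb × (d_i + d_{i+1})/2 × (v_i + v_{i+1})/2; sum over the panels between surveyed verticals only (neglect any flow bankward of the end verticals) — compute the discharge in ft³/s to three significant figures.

20.6 ft³/s

Panel 1-2: Δb = 3 ft, d̄ = (0.72+4.25)/2 = 2.485, v̄ = (0.58+1.07)/2 = 0.825 → q = 3×2.485×0.825 = 6.150 ft³/s
Panel 2-3: Δb = 1.6 ft, d̄ = (4.25+3.41)/2 = 3.83, v̄ = (1.07+0.84)/2 = 0.955 → q = 1.6×3.83×0.955 = 5.852 ft³/s
Panel 3-4: Δb = 3.8 ft, d̄ = (3.41+1.65)/2 = 2.53, v̄ = (0.84+0.81)/2 = 0.825 → q = 3.8×2.53×0.825 = 7.932 ft³/s
Panel 4-5: Δb = 0.8 ft, d̄ = (1.65+0.93)/2 = 1.29, v̄ = (0.81+0.41)/2 = 0.61 → q = 0.8×1.29×0.61 = 0.6295 ft³/s
Q = Σ q = 20.56 ft³/s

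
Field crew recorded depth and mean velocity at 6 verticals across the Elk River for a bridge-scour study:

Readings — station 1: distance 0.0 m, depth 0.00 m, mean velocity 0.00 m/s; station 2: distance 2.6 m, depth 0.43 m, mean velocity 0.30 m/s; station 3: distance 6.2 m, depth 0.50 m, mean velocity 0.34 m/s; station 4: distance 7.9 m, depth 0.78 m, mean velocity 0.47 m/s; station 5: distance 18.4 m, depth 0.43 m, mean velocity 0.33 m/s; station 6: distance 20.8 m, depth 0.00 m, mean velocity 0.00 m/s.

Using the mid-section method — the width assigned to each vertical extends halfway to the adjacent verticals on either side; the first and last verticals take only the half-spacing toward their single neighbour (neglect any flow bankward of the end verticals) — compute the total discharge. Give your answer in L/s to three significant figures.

4000 L/s

w_2 = (6.2 − 0.0)/2 = 3.1 m; q_2 = 0.30 × 0.43 × 3.1 = 0.3999 m³/s
w_3 = (7.9 − 2.6)/2 = 2.65 m; q_3 = 0.34 × 0.50 × 2.65 = 0.4505 m³/s
w_4 = (18.4 − 6.2)/2 = 6.1 m; q_4 = 0.47 × 0.78 × 6.1 = 2.236 m³/s
w_5 = (20.8 − 7.9)/2 = 6.45 m; q_5 = 0.33 × 0.43 × 6.45 = 0.9153 m³/s
Stations 1, 6 contribute zero (depth or velocity is 0).
Q = Σ qᵢ = 4.002 m³/s
= 4.002 × 1000 = 4002 L/s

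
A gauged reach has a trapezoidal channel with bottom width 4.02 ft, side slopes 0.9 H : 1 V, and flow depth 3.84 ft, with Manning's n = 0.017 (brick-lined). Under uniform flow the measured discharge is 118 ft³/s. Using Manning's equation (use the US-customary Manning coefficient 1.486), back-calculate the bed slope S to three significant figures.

0.000877

A = (b + z·y)·y = (4.02 + 0.9×3.84)×3.84 = 28.71 ft²
P = b + 2y√(1+z²) = 4.02 + 2×3.84×√(1+0.9²) = 14.35 ft
R = A/P = 28.71/14.35 = 2.000 ft
S = (Q·n / (1.486·A·R^(2/3)))² = (118×0.017 / (1.486×28.71×1.588))² = 0.0008774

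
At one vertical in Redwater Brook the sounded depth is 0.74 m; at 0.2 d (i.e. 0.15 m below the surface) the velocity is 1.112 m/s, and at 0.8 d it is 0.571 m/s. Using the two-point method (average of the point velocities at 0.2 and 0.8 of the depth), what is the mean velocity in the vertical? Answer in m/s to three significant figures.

0.842 m/s

v̄ = (1.112 + 0.571) / 2 = 0.8415 m/s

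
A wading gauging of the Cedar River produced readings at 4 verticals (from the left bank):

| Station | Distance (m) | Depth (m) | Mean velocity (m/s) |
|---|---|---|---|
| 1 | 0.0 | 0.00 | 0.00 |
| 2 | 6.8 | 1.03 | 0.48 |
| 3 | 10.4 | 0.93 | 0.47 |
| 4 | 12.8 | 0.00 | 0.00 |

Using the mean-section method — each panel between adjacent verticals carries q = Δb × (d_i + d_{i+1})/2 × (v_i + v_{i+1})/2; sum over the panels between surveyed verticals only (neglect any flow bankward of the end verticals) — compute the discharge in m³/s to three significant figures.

2.78 m³/s

Panel 1-2: Δb = 6.8 m, d̄ = (0.00+1.03)/2 = 0.515, v̄ = (0.00+0.48)/2 = 0.24 → q = 6.8×0.515×0.24 = 0.8405 m³/s
Panel 2-3: Δb = 3.6 m, d̄ = (1.03+0.93)/2 = 0.98, v̄ = (0.48+0.47)/2 = 0.475 → q = 3.6×0.98×0.475 = 1.676 m³/s
Panel 3-4: Δb = 2.4 m, d̄ = (0.93+0.00)/2 = 0.465, v̄ = (0.47+0.00)/2 = 0.235 → q = 2.4×0.465×0.235 = 0.2623 m³/s
Q = Σ q = 2.779 m³/s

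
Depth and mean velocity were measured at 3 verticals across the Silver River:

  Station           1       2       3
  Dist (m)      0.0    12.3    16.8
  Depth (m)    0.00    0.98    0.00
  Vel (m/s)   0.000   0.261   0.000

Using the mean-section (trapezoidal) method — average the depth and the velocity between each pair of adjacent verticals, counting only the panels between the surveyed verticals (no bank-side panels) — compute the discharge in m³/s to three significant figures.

1.07 m³/s

Panel 1-2: Δb = 12.3 m, d̄ = (0.00+0.98)/2 = 0.49, v̄ = (0.000+0.261)/2 = 0.1305 → q = 12.3×0.49×0.1305 = 0.7865 m³/s
Panel 2-3: Δb = 4.5 m, d̄ = (0.98+0.00)/2 = 0.49, v̄ = (0.261+0.000)/2 = 0.1305 → q = 4.5×0.49×0.1305 = 0.2878 m³/s
Q = Σ q = 1.074 m³/s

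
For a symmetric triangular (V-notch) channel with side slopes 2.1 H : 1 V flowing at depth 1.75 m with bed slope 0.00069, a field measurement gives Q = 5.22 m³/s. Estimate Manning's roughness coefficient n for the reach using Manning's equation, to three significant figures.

A = z·y² = 2.1×1.75² = 6.431 m²
P = 2y√(1+z²) = 2×1.75×√(1+2.1²) = 8.141 m
R = A/P = 6.431/8.141 = 0.7900 m
n = (1/Q)·A·R^(2/3)·S^(1/2) = (1/5.22) × 6.431 × 0.8546 × 0.02627 = 0.02766

0.0277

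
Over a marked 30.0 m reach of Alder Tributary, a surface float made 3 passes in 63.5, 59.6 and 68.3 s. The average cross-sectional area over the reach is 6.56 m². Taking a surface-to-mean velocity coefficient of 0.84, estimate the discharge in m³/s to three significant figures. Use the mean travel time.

t̄ = (63.5 + 59.6 + 68.3) / 3 = 63.8 s
v_surface = L / t̄ = 30.0 / 63.8 = 0.4702 m/s
v_mean = 0.84 × 0.4702 = 0.3950 m/s
Q = A × v_mean = 6.56 × 0.3950 = 2.591 m³/s

2.59 m³/s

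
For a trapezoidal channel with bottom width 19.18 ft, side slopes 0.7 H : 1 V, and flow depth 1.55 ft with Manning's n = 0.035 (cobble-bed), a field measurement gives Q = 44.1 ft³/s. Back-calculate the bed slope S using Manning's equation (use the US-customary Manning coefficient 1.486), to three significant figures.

A = (b + z·y)·y = (19.18 + 0.7×1.55)×1.55 = 31.41 ft²
P = b + 2y√(1+z²) = 19.18 + 2×1.55×√(1+0.7²) = 22.96 ft
R = A/P = 31.41/22.96 = 1.368 ft
S = (Q·n / (1.486·A·R^(2/3)))² = (44.1×0.035 / (1.486×31.41×1.232))² = 0.0007202

0.000720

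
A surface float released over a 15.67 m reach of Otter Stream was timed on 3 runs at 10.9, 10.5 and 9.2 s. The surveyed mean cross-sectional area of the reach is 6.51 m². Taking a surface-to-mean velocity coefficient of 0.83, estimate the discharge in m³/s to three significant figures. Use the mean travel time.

t̄ = (10.9 + 10.5 + 9.2) / 3 = 10.2 s
v_surface = L / t̄ = 15.67 / 10.2 = 1.536 m/s
v_mean = 0.83 × 1.536 = 1.275 m/s
Q = A × v_mean = 6.51 × 1.275 = 8.301 m³/s

8.30 m³/s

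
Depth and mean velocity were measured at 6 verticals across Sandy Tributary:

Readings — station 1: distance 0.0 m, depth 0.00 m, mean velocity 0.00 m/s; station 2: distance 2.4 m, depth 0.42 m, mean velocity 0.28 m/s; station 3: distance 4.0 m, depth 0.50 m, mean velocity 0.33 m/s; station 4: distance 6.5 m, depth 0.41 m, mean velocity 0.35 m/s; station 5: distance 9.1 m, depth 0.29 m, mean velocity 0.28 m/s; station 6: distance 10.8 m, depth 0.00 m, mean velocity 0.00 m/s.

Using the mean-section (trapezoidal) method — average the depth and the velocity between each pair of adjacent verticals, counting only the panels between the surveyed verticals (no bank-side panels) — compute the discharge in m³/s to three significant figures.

Panel 1-2: Δb = 2.4 m, d̄ = (0.00+0.42)/2 = 0.21, v̄ = (0.00+0.28)/2 = 0.14 → q = 2.4×0.21×0.14 = 0.07056 m³/s
Panel 2-3: Δb = 1.6 m, d̄ = (0.42+0.50)/2 = 0.46, v̄ = (0.28+0.33)/2 = 0.305 → q = 1.6×0.46×0.305 = 0.2245 m³/s
Panel 3-4: Δb = 2.5 m, d̄ = (0.50+0.41)/2 = 0.455, v̄ = (0.33+0.35)/2 = 0.34 → q = 2.5×0.455×0.34 = 0.3868 m³/s
Panel 4-5: Δb = 2.6 m, d̄ = (0.41+0.29)/2 = 0.35, v̄ = (0.35+0.28)/2 = 0.315 → q = 2.6×0.35×0.315 = 0.2867 m³/s
Panel 5-6: Δb = 1.7 m, d̄ = (0.29+0.00)/2 = 0.145, v̄ = (0.28+0.00)/2 = 0.14 → q = 1.7×0.145×0.14 = 0.03451 m³/s
Q = Σ q = 1.003 m³/s

1.00 m³/s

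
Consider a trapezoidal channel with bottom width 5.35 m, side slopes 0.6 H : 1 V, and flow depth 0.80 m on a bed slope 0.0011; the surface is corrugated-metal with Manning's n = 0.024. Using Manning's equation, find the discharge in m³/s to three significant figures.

A = (b + z·y)·y = (5.35 + 0.6×0.80)×0.80 = 4.664 m²
P = b + 2y√(1+z²) = 5.35 + 2×0.80×√(1+0.6²) = 7.216 m
R = A/P = 4.664/7.216 = 0.6464 m
Q = (1/n)·A·R^(2/3)·S^(1/2) = (1/0.024) × 4.664 × 0.6464^(2/3) × 0.0011^(1/2) = 4.818 m³/s

4.82 m³/s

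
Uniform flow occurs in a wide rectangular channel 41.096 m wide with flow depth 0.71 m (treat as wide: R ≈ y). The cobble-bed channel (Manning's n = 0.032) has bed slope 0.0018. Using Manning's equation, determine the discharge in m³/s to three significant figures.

30.8 m³/s

A = b·y = 41.096 × 0.71 = 29.18 m²
Wide channel: R ≈ y = 0.71 m
Q = (1/n)·A·R^(2/3)·S^(1/2) = (1/0.032) × 29.18 × 0.7100^(2/3) × 0.0018^(1/2) = 30.79 m³/s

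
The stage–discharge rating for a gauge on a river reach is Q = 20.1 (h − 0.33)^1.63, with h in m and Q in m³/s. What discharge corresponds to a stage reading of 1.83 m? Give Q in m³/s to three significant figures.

Q = 20.1 × (1.83 − 0.33)^1.63 = 20.1 × 1.5^1.63 = 38.92 m³/s

38.9 m³/s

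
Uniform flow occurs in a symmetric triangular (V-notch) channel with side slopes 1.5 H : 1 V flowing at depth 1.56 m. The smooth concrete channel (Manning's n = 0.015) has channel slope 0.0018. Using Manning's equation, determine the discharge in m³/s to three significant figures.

A = z·y² = 1.5×1.56² = 3.650 m²
P = 2y√(1+z²) = 2×1.56×√(1+1.5²) = 5.625 m
R = A/P = 3.650/5.625 = 0.6490 m
Q = (1/n)·A·R^(2/3)·S^(1/2) = (1/0.015) × 3.650 × 0.6490^(2/3) × 0.0018^(1/2) = 7.740 m³/s

7.74 m³/s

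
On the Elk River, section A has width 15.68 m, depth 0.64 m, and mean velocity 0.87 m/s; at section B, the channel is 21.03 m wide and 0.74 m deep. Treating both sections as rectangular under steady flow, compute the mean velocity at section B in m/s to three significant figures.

0.561 m/s

Q = A₁V₁ = (15.68×0.64) × 0.87 = 8.731 m³/s
A₂ = 21.03 × 0.74 = 15.56 m²
V₂ = Q/A₂ = 8.731/15.56 = 0.5610 m/s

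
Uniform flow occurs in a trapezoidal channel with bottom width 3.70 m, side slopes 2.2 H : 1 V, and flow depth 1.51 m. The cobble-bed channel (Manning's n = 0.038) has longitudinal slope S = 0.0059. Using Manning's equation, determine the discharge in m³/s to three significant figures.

20.9 m³/s

A = (b + z·y)·y = (3.70 + 2.2×1.51)×1.51 = 10.60 m²
P = b + 2y√(1+z²) = 3.70 + 2×1.51×√(1+2.2²) = 11.00 m
R = A/P = 10.60/11.00 = 0.9641 m
Q = (1/n)·A·R^(2/3)·S^(1/2) = (1/0.038) × 10.60 × 0.9641^(2/3) × 0.0059^(1/2) = 20.92 m³/s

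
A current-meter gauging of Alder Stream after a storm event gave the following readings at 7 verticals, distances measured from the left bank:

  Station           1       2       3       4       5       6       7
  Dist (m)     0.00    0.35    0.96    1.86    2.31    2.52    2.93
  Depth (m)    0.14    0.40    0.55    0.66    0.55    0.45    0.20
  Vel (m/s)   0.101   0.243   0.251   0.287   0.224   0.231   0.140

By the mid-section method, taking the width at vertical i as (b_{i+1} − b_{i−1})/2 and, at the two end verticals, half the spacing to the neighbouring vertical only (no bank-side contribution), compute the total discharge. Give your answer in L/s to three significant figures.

w_1 = (0.35 − 0.00)/2 = 0.175 m; q_1 = 0.101 × 0.14 × 0.175 = 0.002475 m³/s
w_2 = (0.96 − 0.00)/2 = 0.48 m; q_2 = 0.243 × 0.40 × 0.48 = 0.04666 m³/s
w_3 = (1.86 − 0.35)/2 = 0.755 m; q_3 = 0.251 × 0.55 × 0.755 = 0.1042 m³/s
w_4 = (2.31 − 0.96)/2 = 0.675 m; q_4 = 0.287 × 0.66 × 0.675 = 0.1279 m³/s
w_5 = (2.52 − 1.86)/2 = 0.33 m; q_5 = 0.224 × 0.55 × 0.33 = 0.04066 m³/s
w_6 = (2.93 − 2.31)/2 = 0.31 m; q_6 = 0.231 × 0.45 × 0.31 = 0.03222 m³/s
w_7 = (2.93 − 2.52)/2 = 0.205 m; q_7 = 0.140 × 0.20 × 0.205 = 0.005740 m³/s
Q = Σ qᵢ = 0.3598 m³/s
= 0.3598 × 1000 = 359.8 L/s

360 L/s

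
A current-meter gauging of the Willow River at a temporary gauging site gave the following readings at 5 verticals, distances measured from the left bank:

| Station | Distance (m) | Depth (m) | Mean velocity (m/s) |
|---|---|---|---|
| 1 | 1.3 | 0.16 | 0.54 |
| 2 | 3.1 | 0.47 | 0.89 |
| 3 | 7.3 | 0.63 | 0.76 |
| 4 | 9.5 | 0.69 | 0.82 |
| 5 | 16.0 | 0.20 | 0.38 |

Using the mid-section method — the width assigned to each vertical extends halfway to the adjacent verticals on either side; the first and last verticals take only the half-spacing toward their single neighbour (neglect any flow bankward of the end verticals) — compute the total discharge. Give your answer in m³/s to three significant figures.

5.57 m³/s

w_1 = (3.1 − 1.3)/2 = 0.9 m; q_1 = 0.54 × 0.16 × 0.9 = 0.07776 m³/s
w_2 = (7.3 − 1.3)/2 = 3 m; q_2 = 0.89 × 0.47 × 3 = 1.255 m³/s
w_3 = (9.5 − 3.1)/2 = 3.2 m; q_3 = 0.76 × 0.63 × 3.2 = 1.532 m³/s
w_4 = (16.0 − 7.3)/2 = 4.35 m; q_4 = 0.82 × 0.69 × 4.35 = 2.461 m³/s
w_5 = (16.0 − 9.5)/2 = 3.25 m; q_5 = 0.38 × 0.20 × 3.25 = 0.2470 m³/s
Q = Σ qᵢ = 5.573 m³/s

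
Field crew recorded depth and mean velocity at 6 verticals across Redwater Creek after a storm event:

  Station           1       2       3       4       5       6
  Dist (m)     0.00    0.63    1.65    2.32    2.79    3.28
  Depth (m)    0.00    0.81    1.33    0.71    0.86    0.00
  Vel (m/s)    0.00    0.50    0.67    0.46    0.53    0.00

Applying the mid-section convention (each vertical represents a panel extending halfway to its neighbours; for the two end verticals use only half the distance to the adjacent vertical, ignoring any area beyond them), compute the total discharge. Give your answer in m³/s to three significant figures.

1.49 m³/s

w_2 = (1.65 − 0.00)/2 = 0.825 m; q_2 = 0.50 × 0.81 × 0.825 = 0.3341 m³/s
w_3 = (2.32 − 0.63)/2 = 0.845 m; q_3 = 0.67 × 1.33 × 0.845 = 0.7530 m³/s
w_4 = (2.79 − 1.65)/2 = 0.57 m; q_4 = 0.46 × 0.71 × 0.57 = 0.1862 m³/s
w_5 = (3.28 − 2.32)/2 = 0.48 m; q_5 = 0.53 × 0.86 × 0.48 = 0.2188 m³/s
Stations 1, 6 contribute zero (depth or velocity is 0).
Q = Σ qᵢ = 1.492 m³/s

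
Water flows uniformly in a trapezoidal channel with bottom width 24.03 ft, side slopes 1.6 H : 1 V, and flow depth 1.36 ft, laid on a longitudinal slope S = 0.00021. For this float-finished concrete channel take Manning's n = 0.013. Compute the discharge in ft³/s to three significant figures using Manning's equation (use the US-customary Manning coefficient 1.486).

67.5 ft³/s

A = (b + z·y)·y = (24.03 + 1.6×1.36)×1.36 = 35.64 ft²
P = b + 2y√(1+z²) = 24.03 + 2×1.36×√(1+1.6²) = 29.16 ft
R = A/P = 35.64/29.16 = 1.222 ft
Q = (1.486/n)·A·R^(2/3)·S^(1/2) = (1.486/0.013) × 35.64 × 1.222^(2/3) × 0.00021^(1/2) = 67.48 ft³/s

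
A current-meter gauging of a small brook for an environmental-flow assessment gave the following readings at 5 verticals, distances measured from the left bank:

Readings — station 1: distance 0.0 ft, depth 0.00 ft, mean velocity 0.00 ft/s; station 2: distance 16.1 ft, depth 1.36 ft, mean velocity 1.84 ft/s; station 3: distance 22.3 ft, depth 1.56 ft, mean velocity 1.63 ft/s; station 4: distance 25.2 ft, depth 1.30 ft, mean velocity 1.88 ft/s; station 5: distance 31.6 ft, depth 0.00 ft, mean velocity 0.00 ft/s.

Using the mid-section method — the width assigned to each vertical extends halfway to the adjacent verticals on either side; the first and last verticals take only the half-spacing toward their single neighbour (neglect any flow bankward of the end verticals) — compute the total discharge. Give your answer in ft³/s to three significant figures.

50.8 ft³/s

w_2 = (22.3 − 0.0)/2 = 11.15 ft; q_2 = 1.84 × 1.36 × 11.15 = 27.90 ft³/s
w_3 = (25.2 − 16.1)/2 = 4.55 ft; q_3 = 1.63 × 1.56 × 4.55 = 11.57 ft³/s
w_4 = (31.6 − 22.3)/2 = 4.65 ft; q_4 = 1.88 × 1.30 × 4.65 = 11.36 ft³/s
Stations 1, 5 contribute zero (depth or velocity is 0).
Q = Σ qᵢ = 50.84 ft³/s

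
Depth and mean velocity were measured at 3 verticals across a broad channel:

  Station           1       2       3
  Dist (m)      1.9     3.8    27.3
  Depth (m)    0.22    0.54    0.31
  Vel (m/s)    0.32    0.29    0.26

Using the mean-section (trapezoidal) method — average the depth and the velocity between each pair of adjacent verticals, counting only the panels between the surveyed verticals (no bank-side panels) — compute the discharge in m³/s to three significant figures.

2.97 m³/s

Panel 1-2: Δb = 1.9 m, d̄ = (0.22+0.54)/2 = 0.38, v̄ = (0.32+0.29)/2 = 0.305 → q = 1.9×0.38×0.305 = 0.2202 m³/s
Panel 2-3: Δb = 23.5 m, d̄ = (0.54+0.31)/2 = 0.425, v̄ = (0.29+0.26)/2 = 0.275 → q = 23.5×0.425×0.275 = 2.747 m³/s
Q = Σ q = 2.967 m³/s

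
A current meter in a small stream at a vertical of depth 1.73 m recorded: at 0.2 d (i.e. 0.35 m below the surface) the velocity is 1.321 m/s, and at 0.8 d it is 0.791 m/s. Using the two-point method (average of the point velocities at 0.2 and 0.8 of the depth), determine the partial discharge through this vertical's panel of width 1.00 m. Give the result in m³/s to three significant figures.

v̄ = (1.321 + 0.791) / 2 = 1.056 m/s
q = v̄ × d × w = 1.056 × 1.73 × 1.00 = 1.827 m³/s

1.83 m³/s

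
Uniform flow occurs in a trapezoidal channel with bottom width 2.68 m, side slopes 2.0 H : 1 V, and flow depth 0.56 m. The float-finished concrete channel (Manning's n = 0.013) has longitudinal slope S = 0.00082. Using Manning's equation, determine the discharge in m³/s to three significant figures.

A = (b + z·y)·y = (2.68 + 2.0×0.56)×0.56 = 2.128 m²
P = b + 2y√(1+z²) = 2.68 + 2×0.56×√(1+2.0²) = 5.184 m
R = A/P = 2.128/5.184 = 0.4105 m
Q = (1/n)·A·R^(2/3)·S^(1/2) = (1/0.013) × 2.128 × 0.4105^(2/3) × 0.00082^(1/2) = 2.589 m³/s

2.59 m³/s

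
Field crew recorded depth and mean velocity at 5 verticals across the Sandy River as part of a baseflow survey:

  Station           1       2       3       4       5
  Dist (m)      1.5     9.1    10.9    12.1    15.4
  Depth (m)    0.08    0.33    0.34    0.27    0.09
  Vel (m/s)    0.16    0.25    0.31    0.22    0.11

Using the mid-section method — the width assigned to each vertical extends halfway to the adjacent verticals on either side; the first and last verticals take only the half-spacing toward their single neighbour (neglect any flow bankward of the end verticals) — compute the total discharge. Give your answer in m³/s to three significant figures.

w_1 = (9.1 − 1.5)/2 = 3.8 m; q_1 = 0.16 × 0.08 × 3.8 = 0.04864 m³/s
w_2 = (10.9 − 1.5)/2 = 4.7 m; q_2 = 0.25 × 0.33 × 4.7 = 0.3878 m³/s
w_3 = (12.1 − 9.1)/2 = 1.5 m; q_3 = 0.31 × 0.34 × 1.5 = 0.1581 m³/s
w_4 = (15.4 − 10.9)/2 = 2.25 m; q_4 = 0.22 × 0.27 × 2.25 = 0.1337 m³/s
w_5 = (15.4 − 12.1)/2 = 1.65 m; q_5 = 0.11 × 0.09 × 1.65 = 0.01634 m³/s
Q = Σ qᵢ = 0.7445 m³/s

0.744 m³/s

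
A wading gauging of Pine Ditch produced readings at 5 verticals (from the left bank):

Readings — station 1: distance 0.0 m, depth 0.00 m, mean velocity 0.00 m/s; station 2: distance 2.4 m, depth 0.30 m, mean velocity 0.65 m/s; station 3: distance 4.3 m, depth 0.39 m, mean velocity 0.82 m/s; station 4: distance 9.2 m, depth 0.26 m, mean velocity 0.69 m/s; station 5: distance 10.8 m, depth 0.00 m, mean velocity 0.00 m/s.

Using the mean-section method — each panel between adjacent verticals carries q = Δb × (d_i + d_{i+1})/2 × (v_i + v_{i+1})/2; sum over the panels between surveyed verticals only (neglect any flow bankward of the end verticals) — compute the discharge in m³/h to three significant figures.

6740 m³/h

Panel 1-2: Δb = 2.4 m, d̄ = (0.00+0.30)/2 = 0.15, v̄ = (0.00+0.65)/2 = 0.325 → q = 2.4×0.15×0.325 = 0.1170 m³/s
Panel 2-3: Δb = 1.9 m, d̄ = (0.30+0.39)/2 = 0.345, v̄ = (0.65+0.82)/2 = 0.735 → q = 1.9×0.345×0.735 = 0.4818 m³/s
Panel 3-4: Δb = 4.9 m, d̄ = (0.39+0.26)/2 = 0.325, v̄ = (0.82+0.69)/2 = 0.755 → q = 4.9×0.325×0.755 = 1.202 m³/s
Panel 4-5: Δb = 1.6 m, d̄ = (0.26+0.00)/2 = 0.13, v̄ = (0.69+0.00)/2 = 0.345 → q = 1.6×0.13×0.345 = 0.07176 m³/s
Q = Σ q = 1.873 m³/s
= 1.873 × 3600 = 6742 m³/h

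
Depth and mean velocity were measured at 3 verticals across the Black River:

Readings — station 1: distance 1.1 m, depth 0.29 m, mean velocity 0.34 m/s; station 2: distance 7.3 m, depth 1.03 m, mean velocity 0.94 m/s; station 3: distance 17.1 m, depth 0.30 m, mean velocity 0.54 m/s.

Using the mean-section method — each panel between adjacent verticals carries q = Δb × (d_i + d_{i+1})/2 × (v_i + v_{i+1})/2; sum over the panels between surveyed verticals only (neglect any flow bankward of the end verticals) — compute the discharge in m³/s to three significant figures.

Panel 1-2: Δb = 6.2 m, d̄ = (0.29+1.03)/2 = 0.66, v̄ = (0.34+0.94)/2 = 0.64 → q = 6.2×0.66×0.64 = 2.619 m³/s
Panel 2-3: Δb = 9.8 m, d̄ = (1.03+0.30)/2 = 0.665, v̄ = (0.94+0.54)/2 = 0.74 → q = 9.8×0.665×0.74 = 4.823 m³/s
Q = Σ q = 7.441 m³/s

7.44 m³/s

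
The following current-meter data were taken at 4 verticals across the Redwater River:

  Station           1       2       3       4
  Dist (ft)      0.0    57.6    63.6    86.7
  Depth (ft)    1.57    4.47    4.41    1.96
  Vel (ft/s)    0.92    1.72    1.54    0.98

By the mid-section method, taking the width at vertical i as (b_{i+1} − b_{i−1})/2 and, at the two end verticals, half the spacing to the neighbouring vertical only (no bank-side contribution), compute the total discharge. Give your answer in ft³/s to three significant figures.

w_1 = (57.6 − 0.0)/2 = 28.8 ft; q_1 = 0.92 × 1.57 × 28.8 = 41.60 ft³/s
w_2 = (63.6 − 0.0)/2 = 31.8 ft; q_2 = 1.72 × 4.47 × 31.8 = 244.5 ft³/s
w_3 = (86.7 − 57.6)/2 = 14.55 ft; q_3 = 1.54 × 4.41 × 14.55 = 98.81 ft³/s
w_4 = (86.7 − 63.6)/2 = 11.55 ft; q_4 = 0.98 × 1.96 × 11.55 = 22.19 ft³/s
Q = Σ qᵢ = 407.1 ft³/s

407 ft³/s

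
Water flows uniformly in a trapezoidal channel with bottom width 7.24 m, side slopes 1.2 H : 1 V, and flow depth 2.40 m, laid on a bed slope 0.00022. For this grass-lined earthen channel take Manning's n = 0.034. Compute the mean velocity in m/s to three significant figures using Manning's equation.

0.609 m/s

A = (b + z·y)·y = (7.24 + 1.2×2.40)×2.40 = 24.29 m²
P = b + 2y√(1+z²) = 7.24 + 2×2.40×√(1+1.2²) = 14.74 m
R = A/P = 24.29/14.74 = 1.648 m
Q = (1/n)·A·R^(2/3)·S^(1/2) = (1/0.034) × 24.29 × 1.648^(2/3) × 0.00022^(1/2) = 14.78 m³/s
V = Q/A = 14.78/24.29 = 0.6087 m/s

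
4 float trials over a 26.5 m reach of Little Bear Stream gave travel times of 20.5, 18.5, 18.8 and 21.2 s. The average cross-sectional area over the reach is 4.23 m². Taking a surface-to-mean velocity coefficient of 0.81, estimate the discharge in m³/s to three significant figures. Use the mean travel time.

t̄ = (20.5 + 18.5 + 18.8 + 21.2) / 4 = 19.75 s
v_surface = L / t̄ = 26.5 / 19.75 = 1.342 m/s
v_mean = 0.81 × 1.342 = 1.087 m/s
Q = A × v_mean = 4.23 × 1.087 = 4.597 m³/s

4.60 m³/s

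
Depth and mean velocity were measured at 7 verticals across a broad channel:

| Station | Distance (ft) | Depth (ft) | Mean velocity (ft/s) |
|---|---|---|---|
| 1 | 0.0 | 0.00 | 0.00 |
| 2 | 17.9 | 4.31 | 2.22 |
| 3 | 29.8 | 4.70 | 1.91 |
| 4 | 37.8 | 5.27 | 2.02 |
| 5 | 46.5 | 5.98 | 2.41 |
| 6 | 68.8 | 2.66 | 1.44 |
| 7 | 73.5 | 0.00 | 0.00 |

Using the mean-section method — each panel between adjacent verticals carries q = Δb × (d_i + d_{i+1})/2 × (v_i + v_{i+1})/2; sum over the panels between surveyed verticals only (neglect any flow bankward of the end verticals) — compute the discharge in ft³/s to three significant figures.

530 ft³/s

Panel 1-2: Δb = 17.9 ft, d̄ = (0.00+4.31)/2 = 2.155, v̄ = (0.00+2.22)/2 = 1.11 → q = 17.9×2.155×1.11 = 42.82 ft³/s
Panel 2-3: Δb = 11.9 ft, d̄ = (4.31+4.70)/2 = 4.505, v̄ = (2.22+1.91)/2 = 2.065 → q = 11.9×4.505×2.065 = 110.7 ft³/s
Panel 3-4: Δb = 8 ft, d̄ = (4.70+5.27)/2 = 4.985, v̄ = (1.91+2.02)/2 = 1.965 → q = 8×4.985×1.965 = 78.36 ft³/s
Panel 4-5: Δb = 8.7 ft, d̄ = (5.27+5.98)/2 = 5.625, v̄ = (2.02+2.41)/2 = 2.215 → q = 8.7×5.625×2.215 = 108.4 ft³/s
Panel 5-6: Δb = 22.3 ft, d̄ = (5.98+2.66)/2 = 4.32, v̄ = (2.41+1.44)/2 = 1.925 → q = 22.3×4.32×1.925 = 185.4 ft³/s
Panel 6-7: Δb = 4.7 ft, d̄ = (2.66+0.00)/2 = 1.33, v̄ = (1.44+0.00)/2 = 0.72 → q = 4.7×1.33×0.72 = 4.501 ft³/s
Q = Σ q = 530.2 ft³/s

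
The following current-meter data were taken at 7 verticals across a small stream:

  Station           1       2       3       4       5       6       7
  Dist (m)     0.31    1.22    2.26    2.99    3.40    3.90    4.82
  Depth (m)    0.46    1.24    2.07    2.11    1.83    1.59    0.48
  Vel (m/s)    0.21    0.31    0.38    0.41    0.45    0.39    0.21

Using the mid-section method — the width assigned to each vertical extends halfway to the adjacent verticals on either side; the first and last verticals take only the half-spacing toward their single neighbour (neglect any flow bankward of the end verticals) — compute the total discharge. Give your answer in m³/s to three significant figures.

2.47 m³/s

w_1 = (1.22 − 0.31)/2 = 0.455 m; q_1 = 0.21 × 0.46 × 0.455 = 0.04395 m³/s
w_2 = (2.26 − 0.31)/2 = 0.975 m; q_2 = 0.31 × 1.24 × 0.975 = 0.3748 m³/s
w_3 = (2.99 − 1.22)/2 = 0.885 m; q_3 = 0.38 × 2.07 × 0.885 = 0.6961 m³/s
w_4 = (3.40 − 2.26)/2 = 0.57 m; q_4 = 0.41 × 2.11 × 0.57 = 0.4931 m³/s
w_5 = (3.90 − 2.99)/2 = 0.455 m; q_5 = 0.45 × 1.83 × 0.455 = 0.3747 m³/s
w_6 = (4.82 − 3.40)/2 = 0.71 m; q_6 = 0.39 × 1.59 × 0.71 = 0.4403 m³/s
w_7 = (4.82 − 3.90)/2 = 0.46 m; q_7 = 0.21 × 0.48 × 0.46 = 0.04637 m³/s
Q = Σ qᵢ = 2.469 m³/s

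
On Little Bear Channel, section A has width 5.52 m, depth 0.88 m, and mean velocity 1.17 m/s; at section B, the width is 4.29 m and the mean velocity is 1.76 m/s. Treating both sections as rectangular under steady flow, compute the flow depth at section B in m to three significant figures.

0.753 m

Q = A₁V₁ = (5.52×0.88) × 1.17 = 5.683 m³/s
d₂ = Q/(b₂ V₂) = 5.683/(4.29×1.76) = 0.7527 m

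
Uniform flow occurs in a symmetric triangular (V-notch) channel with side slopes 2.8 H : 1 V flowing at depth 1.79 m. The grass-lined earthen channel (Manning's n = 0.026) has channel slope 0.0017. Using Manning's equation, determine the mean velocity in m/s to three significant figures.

A = z·y² = 2.8×1.79² = 8.971 m²
P = 2y√(1+z²) = 2×1.79×√(1+2.8²) = 10.64 m
R = A/P = 8.971/10.64 = 0.8429 m
Q = (1/n)·A·R^(2/3)·S^(1/2) = (1/0.026) × 8.971 × 0.8429^(2/3) × 0.0017^(1/2) = 12.69 m³/s
V = Q/A = 12.69/8.971 = 1.415 m/s

1.41 m/s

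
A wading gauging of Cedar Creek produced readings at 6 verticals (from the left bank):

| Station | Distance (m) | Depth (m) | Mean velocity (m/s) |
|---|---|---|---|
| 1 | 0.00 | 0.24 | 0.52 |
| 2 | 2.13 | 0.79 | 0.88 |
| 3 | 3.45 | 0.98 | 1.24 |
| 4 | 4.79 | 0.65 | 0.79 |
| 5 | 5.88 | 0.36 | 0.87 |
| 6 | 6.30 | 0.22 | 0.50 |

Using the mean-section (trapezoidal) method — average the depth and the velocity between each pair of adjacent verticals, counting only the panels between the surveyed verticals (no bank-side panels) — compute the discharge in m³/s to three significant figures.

Panel 1-2: Δb = 2.13 m, d̄ = (0.24+0.79)/2 = 0.515, v̄ = (0.52+0.88)/2 = 0.7 → q = 2.13×0.515×0.7 = 0.7679 m³/s
Panel 2-3: Δb = 1.32 m, d̄ = (0.79+0.98)/2 = 0.885, v̄ = (0.88+1.24)/2 = 1.06 → q = 1.32×0.885×1.06 = 1.238 m³/s
Panel 3-4: Δb = 1.34 m, d̄ = (0.98+0.65)/2 = 0.815, v̄ = (1.24+0.79)/2 = 1.015 → q = 1.34×0.815×1.015 = 1.108 m³/s
Panel 4-5: Δb = 1.09 m, d̄ = (0.65+0.36)/2 = 0.505, v̄ = (0.79+0.87)/2 = 0.83 → q = 1.09×0.505×0.83 = 0.4569 m³/s
Panel 5-6: Δb = 0.42 m, d̄ = (0.36+0.22)/2 = 0.29, v̄ = (0.87+0.50)/2 = 0.685 → q = 0.42×0.29×0.685 = 0.08343 m³/s
Q = Σ q = 3.655 m³/s

3.65 m³/s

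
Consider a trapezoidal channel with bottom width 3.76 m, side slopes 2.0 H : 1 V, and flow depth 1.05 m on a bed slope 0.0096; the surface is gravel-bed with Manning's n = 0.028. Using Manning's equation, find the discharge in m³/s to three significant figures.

A = (b + z·y)·y = (3.76 + 2.0×1.05)×1.05 = 6.153 m²
P = b + 2y√(1+z²) = 3.76 + 2×1.05×√(1+2.0²) = 8.456 m
R = A/P = 6.153/8.456 = 0.7277 m
Q = (1/n)·A·R^(2/3)·S^(1/2) = (1/0.028) × 6.153 × 0.7277^(2/3) × 0.0096^(1/2) = 17.42 m³/s

17.4 m³/s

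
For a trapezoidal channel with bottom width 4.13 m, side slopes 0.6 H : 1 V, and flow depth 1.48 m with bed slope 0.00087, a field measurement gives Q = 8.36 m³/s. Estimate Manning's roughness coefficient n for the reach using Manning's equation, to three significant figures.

A = (b + z·y)·y = (4.13 + 0.6×1.48)×1.48 = 7.427 m²
P = b + 2y√(1+z²) = 4.13 + 2×1.48×√(1+0.6²) = 7.582 m
R = A/P = 7.427/7.582 = 0.9795 m
n = (1/Q)·A·R^(2/3)·S^(1/2) = (1/8.36) × 7.427 × 0.9863 × 0.02950 = 0.02584

0.0258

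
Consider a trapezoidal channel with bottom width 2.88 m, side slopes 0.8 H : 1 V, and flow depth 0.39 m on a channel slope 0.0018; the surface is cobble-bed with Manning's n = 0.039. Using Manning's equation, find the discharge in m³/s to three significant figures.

A = (b + z·y)·y = (2.88 + 0.8×0.39)×0.39 = 1.245 m²
P = b + 2y√(1+z²) = 2.88 + 2×0.39×√(1+0.8²) = 3.879 m
R = A/P = 1.245/3.879 = 0.3209 m
Q = (1/n)·A·R^(2/3)·S^(1/2) = (1/0.039) × 1.245 × 0.3209^(2/3) × 0.0018^(1/2) = 0.6348 m³/s

0.635 m³/s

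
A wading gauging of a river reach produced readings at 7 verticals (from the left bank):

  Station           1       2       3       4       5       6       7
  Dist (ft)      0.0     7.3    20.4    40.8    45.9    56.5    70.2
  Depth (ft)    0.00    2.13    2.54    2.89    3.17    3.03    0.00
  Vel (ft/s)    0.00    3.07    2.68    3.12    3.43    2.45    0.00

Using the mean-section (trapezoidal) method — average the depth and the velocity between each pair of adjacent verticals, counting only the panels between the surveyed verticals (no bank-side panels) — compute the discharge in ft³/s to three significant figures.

433 ft³/s

Panel 1-2: Δb = 7.3 ft, d̄ = (0.00+2.13)/2 = 1.065, v̄ = (0.00+3.07)/2 = 1.535 → q = 7.3×1.065×1.535 = 11.93 ft³/s
Panel 2-3: Δb = 13.1 ft, d̄ = (2.13+2.54)/2 = 2.335, v̄ = (3.07+2.68)/2 = 2.875 → q = 13.1×2.335×2.875 = 87.94 ft³/s
Panel 3-4: Δb = 20.4 ft, d̄ = (2.54+2.89)/2 = 2.715, v̄ = (2.68+3.12)/2 = 2.9 → q = 20.4×2.715×2.9 = 160.6 ft³/s
Panel 4-5: Δb = 5.1 ft, d̄ = (2.89+3.17)/2 = 3.03, v̄ = (3.12+3.43)/2 = 3.275 → q = 5.1×3.03×3.275 = 50.61 ft³/s
Panel 5-6: Δb = 10.6 ft, d̄ = (3.17+3.03)/2 = 3.1, v̄ = (3.43+2.45)/2 = 2.94 → q = 10.6×3.1×2.94 = 96.61 ft³/s
Panel 6-7: Δb = 13.7 ft, d̄ = (3.03+0.00)/2 = 1.515, v̄ = (2.45+0.00)/2 = 1.225 → q = 13.7×1.515×1.225 = 25.43 ft³/s
Q = Σ q = 433.1 ft³/s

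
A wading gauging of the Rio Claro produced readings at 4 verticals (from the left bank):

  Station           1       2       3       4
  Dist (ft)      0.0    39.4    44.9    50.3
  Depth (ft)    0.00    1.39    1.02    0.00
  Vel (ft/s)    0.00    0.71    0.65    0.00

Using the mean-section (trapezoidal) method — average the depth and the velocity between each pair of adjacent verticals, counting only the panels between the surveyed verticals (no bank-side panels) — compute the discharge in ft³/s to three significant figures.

Panel 1-2: Δb = 39.4 ft, d̄ = (0.00+1.39)/2 = 0.695, v̄ = (0.00+0.71)/2 = 0.355 → q = 39.4×0.695×0.355 = 9.721 ft³/s
Panel 2-3: Δb = 5.5 ft, d̄ = (1.39+1.02)/2 = 1.205, v̄ = (0.71+0.65)/2 = 0.68 → q = 5.5×1.205×0.68 = 4.507 ft³/s
Panel 3-4: Δb = 5.4 ft, d̄ = (1.02+0.00)/2 = 0.51, v̄ = (0.65+0.00)/2 = 0.325 → q = 5.4×0.51×0.325 = 0.8951 ft³/s
Q = Σ q = 15.12 ft³/s

15.1 ft³/s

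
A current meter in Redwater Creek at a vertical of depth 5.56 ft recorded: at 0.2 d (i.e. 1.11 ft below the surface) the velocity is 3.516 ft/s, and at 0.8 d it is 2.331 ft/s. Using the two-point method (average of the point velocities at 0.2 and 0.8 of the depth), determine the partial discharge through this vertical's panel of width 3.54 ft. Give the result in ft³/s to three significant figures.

v̄ = (3.516 + 2.331) / 2 = 2.924 ft/s
q = v̄ × d × w = 2.924 × 5.56 × 3.54 = 57.54 ft³/s

57.5 ft³/s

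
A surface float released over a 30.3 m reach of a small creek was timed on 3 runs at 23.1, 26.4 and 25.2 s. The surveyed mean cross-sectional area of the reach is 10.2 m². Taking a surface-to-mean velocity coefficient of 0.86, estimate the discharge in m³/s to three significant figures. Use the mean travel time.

10.7 m³/s

t̄ = (23.1 + 26.4 + 25.2) / 3 = 24.9 s
v_surface = L / t̄ = 30.3 / 24.9 = 1.217 m/s
v_mean = 0.86 × 1.217 = 1.047 m/s
Q = A × v_mean = 10.2 × 1.047 = 10.67 m³/s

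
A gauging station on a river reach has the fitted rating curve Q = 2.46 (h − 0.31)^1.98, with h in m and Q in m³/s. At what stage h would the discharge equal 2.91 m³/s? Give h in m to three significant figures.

h − h₀ = (Q/C)^(1/b) = (2.91/2.46)^(1/1.98) = 1.089 m
h = 0.31 + 1.089 = 1.399 m

1.40 m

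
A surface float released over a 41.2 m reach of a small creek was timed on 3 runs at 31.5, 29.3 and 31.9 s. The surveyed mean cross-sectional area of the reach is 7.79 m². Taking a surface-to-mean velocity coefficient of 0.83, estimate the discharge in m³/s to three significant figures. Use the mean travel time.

t̄ = (31.5 + 29.3 + 31.9) / 3 = 30.9 s
v_surface = L / t̄ = 41.2 / 30.9 = 1.333 m/s
v_mean = 0.83 × 1.333 = 1.107 m/s
Q = A × v_mean = 7.79 × 1.107 = 8.621 m³/s

8.62 m³/s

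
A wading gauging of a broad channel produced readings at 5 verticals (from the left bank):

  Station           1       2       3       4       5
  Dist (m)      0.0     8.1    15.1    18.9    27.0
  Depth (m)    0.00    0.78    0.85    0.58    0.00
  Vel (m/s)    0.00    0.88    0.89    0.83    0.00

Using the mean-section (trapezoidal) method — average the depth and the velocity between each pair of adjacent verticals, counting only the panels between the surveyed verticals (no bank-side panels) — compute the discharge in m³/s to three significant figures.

Panel 1-2: Δb = 8.1 m, d̄ = (0.00+0.78)/2 = 0.39, v̄ = (0.00+0.88)/2 = 0.44 → q = 8.1×0.39×0.44 = 1.390 m³/s
Panel 2-3: Δb = 7 m, d̄ = (0.78+0.85)/2 = 0.815, v̄ = (0.88+0.89)/2 = 0.885 → q = 7×0.815×0.885 = 5.049 m³/s
Panel 3-4: Δb = 3.8 m, d̄ = (0.85+0.58)/2 = 0.715, v̄ = (0.89+0.83)/2 = 0.86 → q = 3.8×0.715×0.86 = 2.337 m³/s
Panel 4-5: Δb = 8.1 m, d̄ = (0.58+0.00)/2 = 0.29, v̄ = (0.83+0.00)/2 = 0.415 → q = 8.1×0.29×0.415 = 0.9748 m³/s
Q = Σ q = 9.750 m³/s

9.75 m³/s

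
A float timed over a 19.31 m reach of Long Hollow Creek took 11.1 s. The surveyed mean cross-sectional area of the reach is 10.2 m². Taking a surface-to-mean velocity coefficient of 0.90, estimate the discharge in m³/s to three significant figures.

16.0 m³/s

v_surface = L / t̄ = 19.31 / 11.1 = 1.740 m/s
v_mean = 0.90 × 1.740 = 1.566 m/s
Q = A × v_mean = 10.2 × 1.566 = 15.97 m³/s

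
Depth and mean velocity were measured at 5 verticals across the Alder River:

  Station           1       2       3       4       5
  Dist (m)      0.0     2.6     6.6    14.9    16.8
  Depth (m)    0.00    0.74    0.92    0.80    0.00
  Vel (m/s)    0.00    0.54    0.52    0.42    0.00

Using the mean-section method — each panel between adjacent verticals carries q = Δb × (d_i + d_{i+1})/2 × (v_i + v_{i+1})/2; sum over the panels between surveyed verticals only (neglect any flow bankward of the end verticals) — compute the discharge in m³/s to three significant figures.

Panel 1-2: Δb = 2.6 m, d̄ = (0.00+0.74)/2 = 0.37, v̄ = (0.00+0.54)/2 = 0.27 → q = 2.6×0.37×0.27 = 0.2597 m³/s
Panel 2-3: Δb = 4 m, d̄ = (0.74+0.92)/2 = 0.83, v̄ = (0.54+0.52)/2 = 0.53 → q = 4×0.83×0.53 = 1.760 m³/s
Panel 3-4: Δb = 8.3 m, d̄ = (0.92+0.80)/2 = 0.86, v̄ = (0.52+0.42)/2 = 0.47 → q = 8.3×0.86×0.47 = 3.355 m³/s
Panel 4-5: Δb = 1.9 m, d̄ = (0.80+0.00)/2 = 0.4, v̄ = (0.42+0.00)/2 = 0.21 → q = 1.9×0.4×0.21 = 0.1596 m³/s
Q = Σ q = 5.534 m³/s

5.53 m³/s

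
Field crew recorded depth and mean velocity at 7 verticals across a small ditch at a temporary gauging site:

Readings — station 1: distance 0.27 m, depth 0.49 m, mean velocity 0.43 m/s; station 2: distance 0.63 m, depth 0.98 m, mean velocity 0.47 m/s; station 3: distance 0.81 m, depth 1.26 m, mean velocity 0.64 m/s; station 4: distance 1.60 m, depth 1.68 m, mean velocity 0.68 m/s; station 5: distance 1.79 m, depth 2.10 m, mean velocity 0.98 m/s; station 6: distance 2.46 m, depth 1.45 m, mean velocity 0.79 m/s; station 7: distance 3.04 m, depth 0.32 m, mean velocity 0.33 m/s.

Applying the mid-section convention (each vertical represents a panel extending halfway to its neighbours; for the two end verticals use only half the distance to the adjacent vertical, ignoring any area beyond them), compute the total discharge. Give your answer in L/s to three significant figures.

w_1 = (0.63 − 0.27)/2 = 0.18 m; q_1 = 0.43 × 0.49 × 0.18 = 0.03793 m³/s
w_2 = (0.81 − 0.27)/2 = 0.27 m; q_2 = 0.47 × 0.98 × 0.27 = 0.1244 m³/s
w_3 = (1.60 − 0.63)/2 = 0.485 m; q_3 = 0.64 × 1.26 × 0.485 = 0.3911 m³/s
w_4 = (1.79 − 0.81)/2 = 0.49 m; q_4 = 0.68 × 1.68 × 0.49 = 0.5598 m³/s
w_5 = (2.46 − 1.60)/2 = 0.43 m; q_5 = 0.98 × 2.10 × 0.43 = 0.8849 m³/s
w_6 = (3.04 − 1.79)/2 = 0.625 m; q_6 = 0.79 × 1.45 × 0.625 = 0.7159 m³/s
w_7 = (3.04 − 2.46)/2 = 0.29 m; q_7 = 0.33 × 0.32 × 0.29 = 0.03062 m³/s
Q = Σ qᵢ = 2.745 m³/s
= 2.745 × 1000 = 2745 L/s

2740 L/s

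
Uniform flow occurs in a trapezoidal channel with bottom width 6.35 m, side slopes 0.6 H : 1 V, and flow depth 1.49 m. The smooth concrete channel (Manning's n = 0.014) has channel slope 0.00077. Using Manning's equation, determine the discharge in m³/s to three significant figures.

A = (b + z·y)·y = (6.35 + 0.6×1.49)×1.49 = 10.79 m²
P = b + 2y√(1+z²) = 6.35 + 2×1.49×√(1+0.6²) = 9.825 m
R = A/P = 10.79/9.825 = 1.099 m
Q = (1/n)·A·R^(2/3)·S^(1/2) = (1/0.014) × 10.79 × 1.099^(2/3) × 0.00077^(1/2) = 22.78 m³/s

22.8 m³/s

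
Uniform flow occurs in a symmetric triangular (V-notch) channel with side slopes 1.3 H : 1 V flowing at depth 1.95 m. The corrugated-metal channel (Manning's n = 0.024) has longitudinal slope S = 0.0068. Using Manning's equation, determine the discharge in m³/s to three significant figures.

14.3 m³/s

A = z·y² = 1.3×1.95² = 4.943 m²
P = 2y√(1+z²) = 2×1.95×√(1+1.3²) = 6.396 m
R = A/P = 4.943/6.396 = 0.7728 m
Q = (1/n)·A·R^(2/3)·S^(1/2) = (1/0.024) × 4.943 × 0.7728^(2/3) × 0.0068^(1/2) = 14.30 m³/s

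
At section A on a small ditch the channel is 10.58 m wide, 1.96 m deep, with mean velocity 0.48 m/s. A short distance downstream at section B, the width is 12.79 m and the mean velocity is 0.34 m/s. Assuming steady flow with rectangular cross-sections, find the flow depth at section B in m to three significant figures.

Q = A₁V₁ = (10.58×1.96) × 0.48 = 9.954 m³/s
d₂ = Q/(b₂ V₂) = 9.954/(12.79×0.34) = 2.289 m

2.29 m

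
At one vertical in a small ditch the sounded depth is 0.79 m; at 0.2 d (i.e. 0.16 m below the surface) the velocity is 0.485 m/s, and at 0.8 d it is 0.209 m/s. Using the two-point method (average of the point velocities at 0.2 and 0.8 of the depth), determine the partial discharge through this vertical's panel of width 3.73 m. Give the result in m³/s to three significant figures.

1.02 m³/s

v̄ = (0.485 + 0.209) / 2 = 0.3470 m/s
q = v̄ × d × w = 0.3470 × 0.79 × 3.73 = 1.023 m³/s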